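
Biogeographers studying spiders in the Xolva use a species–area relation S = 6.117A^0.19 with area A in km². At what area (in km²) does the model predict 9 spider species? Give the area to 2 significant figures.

9 = 6.117 × A^0.19  ⇒  A^0.19 = 9/6.117 = 1.471
ln A = ln(1.471) / 0.19 = 0.3862 / 0.19 = 2.0324
A = e^2.0324 ≈ 7.632 km²

7.6 km²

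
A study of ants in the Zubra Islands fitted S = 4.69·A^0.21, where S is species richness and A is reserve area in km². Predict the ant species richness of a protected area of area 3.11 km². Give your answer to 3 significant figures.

S = 4.69 × 3.11^0.21
ln S = ln 4.69 + 0.21 × ln 3.11 = 1.5454 + 0.21 × 1.1346 = 1.7837
S = e^1.7837 ≈ 5.952

5.95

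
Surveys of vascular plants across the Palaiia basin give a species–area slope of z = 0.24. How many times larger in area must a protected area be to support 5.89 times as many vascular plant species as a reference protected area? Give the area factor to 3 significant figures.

1620

(A₂/A₁)^0.24 = 5.89, so A₂/A₁ = 5.89^(1/0.24) = 5.89^4.167
ln(A₂/A₁) = ln 5.89 / 0.24 = 1.7733 / 0.24 = 7.3886
A₂/A₁ = e^7.3886 ≈ 1617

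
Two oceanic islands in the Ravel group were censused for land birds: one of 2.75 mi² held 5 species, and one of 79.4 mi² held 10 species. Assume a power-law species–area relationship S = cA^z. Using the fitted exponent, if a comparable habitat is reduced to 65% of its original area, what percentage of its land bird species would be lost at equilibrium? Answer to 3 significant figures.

z = ln(10/5) / ln(79.4/2.75) = 0.6931 / 3.3629 = 0.2061
S_new/S_old = (A_new/A_old)^z = 0.65^0.2061 = exp(0.2061 × -0.4308) = 0.915
Fraction lost = 1 − 0.915 = 0.08496

8.50%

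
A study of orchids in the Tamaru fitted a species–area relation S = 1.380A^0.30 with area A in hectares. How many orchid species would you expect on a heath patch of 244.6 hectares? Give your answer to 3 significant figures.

7.18

S = 1.38 × 244.6^0.3
ln S = ln 1.38 + 0.3 × ln 244.6 = 0.3221 + 0.3 × 5.4996 = 1.9720
S = e^1.9720 ≈ 7.185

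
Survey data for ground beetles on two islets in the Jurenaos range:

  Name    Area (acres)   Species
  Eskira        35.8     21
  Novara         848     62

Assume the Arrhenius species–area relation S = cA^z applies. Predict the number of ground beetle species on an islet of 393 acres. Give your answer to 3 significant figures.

47.7

z = ln(62/21) / ln(848/35.8) = 1.0826 / 3.1649 = 0.3421
c = 21 / 35.8^0.3421 = 21 / 3.4 = 6.176
S₃ = 6.176 × 393^0.3421 = 6.176 × 7.717 ≈ 47.66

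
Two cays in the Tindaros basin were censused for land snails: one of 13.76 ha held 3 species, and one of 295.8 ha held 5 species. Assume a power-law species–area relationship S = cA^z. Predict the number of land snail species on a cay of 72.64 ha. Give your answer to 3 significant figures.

z = ln(5/3) / ln(295.8/13.76) = 0.5108 / 3.0679 = 0.1665
c = 3 / 13.76^0.1665 = 3 / 1.547 = 1.939
S₃ = 1.939 × 72.64^0.1665 = 1.939 × 2.041 ≈ 3.958

3.96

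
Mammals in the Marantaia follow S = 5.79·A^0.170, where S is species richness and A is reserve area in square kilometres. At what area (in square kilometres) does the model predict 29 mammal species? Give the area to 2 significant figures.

13000 square kilometres

29 = 5.79 × A^0.17  ⇒  A^0.17 = 29/5.79 = 5.009
ln A = ln(5.009) / 0.17 = 1.6112 / 0.17 = 9.4774
A = e^9.4774 ≈ 13062 square kilometres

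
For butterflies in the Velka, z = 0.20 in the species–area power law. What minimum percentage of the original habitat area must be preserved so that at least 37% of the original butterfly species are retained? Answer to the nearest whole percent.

1%

Need (A_new/A_old)^0.2 = 0.37, so A_new/A_old = 0.37^(1/0.2) = 0.37^5
ln(A_new/A_old) = ln 0.37 / 0.2 = -0.9943 / 0.2 = -4.9713
A_new/A_old = e^-4.9713 ≈ 0.006934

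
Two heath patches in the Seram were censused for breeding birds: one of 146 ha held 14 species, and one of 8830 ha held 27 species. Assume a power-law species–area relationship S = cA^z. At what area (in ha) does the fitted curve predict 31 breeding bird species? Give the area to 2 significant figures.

z = ln(27/14) / ln(8830/146) = 0.6568 / 4.1023 = 0.1601
c = 14 / 146^0.1601 = 14 / 2.221 = 6.304
A = (31/6.304)^(1/0.1601) ⇒ ln A = ln(4.918)/0.1601 = 9.9488
A = e^9.9488 ≈ 20927 ha

21000 ha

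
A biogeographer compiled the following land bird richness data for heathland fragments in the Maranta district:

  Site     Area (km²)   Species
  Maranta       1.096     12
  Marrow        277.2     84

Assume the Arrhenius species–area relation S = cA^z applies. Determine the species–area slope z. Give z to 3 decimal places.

Taking logs: ln S = ln c + z ln A, so z = (ln S₂ − ln S₁)/(ln A₂ − ln A₁).
z = ln(84/12) / ln(277.2/1.096) = ln(7) / ln(252.9) = 1.9459 / 5.5331 = 0.3517

0.352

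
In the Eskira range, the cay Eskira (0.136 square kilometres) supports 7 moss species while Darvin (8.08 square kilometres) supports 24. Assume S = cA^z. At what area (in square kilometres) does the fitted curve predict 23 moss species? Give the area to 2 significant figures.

7.0 square kilometres

z = ln(24/7) / ln(8.08/0.136) = 1.2321 / 4.0845 = 0.3017
c = 7 / 0.136^0.3017 = 7 / 0.5478 = 12.78
A = (23/12.78)^(1/0.3017) ⇒ ln A = ln(1.8)/0.3017 = 1.9483
A = e^1.9483 ≈ 7.017 square kilometres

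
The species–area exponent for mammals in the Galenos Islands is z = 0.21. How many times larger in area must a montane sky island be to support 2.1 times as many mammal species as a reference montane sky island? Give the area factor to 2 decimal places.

(A₂/A₁)^0.21 = 2.1, so A₂/A₁ = 2.1^(1/0.21) = 2.1^4.762
ln(A₂/A₁) = ln 2.1 / 0.21 = 0.7419 / 0.21 = 3.5330
A₂/A₁ = e^3.5330 ≈ 34.23

34.23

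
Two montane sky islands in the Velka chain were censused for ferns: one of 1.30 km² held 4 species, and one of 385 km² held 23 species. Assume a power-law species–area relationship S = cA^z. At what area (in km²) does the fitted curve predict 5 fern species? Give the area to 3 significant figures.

2.69 km²

z = ln(23/4) / ln(385/1.3) = 1.7492 / 5.6909 = 0.3074
c = 4 / 1.3^0.3074 = 4 / 1.084 = 3.69
A = (5/3.69)^(1/0.3074) ⇒ ln A = ln(1.355)/0.3074 = 0.9883
A = e^0.9883 ≈ 2.687 km²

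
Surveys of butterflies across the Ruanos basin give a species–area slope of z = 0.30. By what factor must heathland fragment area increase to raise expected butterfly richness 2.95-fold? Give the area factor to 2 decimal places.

36.82

(A₂/A₁)^0.3 = 2.95, so A₂/A₁ = 2.95^(1/0.3) = 2.95^3.333
ln(A₂/A₁) = ln 2.95 / 0.3 = 1.0818 / 0.3 = 3.6060
A₂/A₁ = e^3.6060 ≈ 36.82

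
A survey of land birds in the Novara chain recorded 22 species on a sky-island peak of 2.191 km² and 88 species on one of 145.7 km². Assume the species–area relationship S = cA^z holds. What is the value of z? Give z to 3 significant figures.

0.330

Taking logs: ln S = ln c + z ln A, so z = (ln S₂ − ln S₁)/(ln A₂ − ln A₁).
z = ln(88/22) / ln(145.7/2.191) = ln(4) / ln(66.5) = 1.3863 / 4.1972 = 0.3303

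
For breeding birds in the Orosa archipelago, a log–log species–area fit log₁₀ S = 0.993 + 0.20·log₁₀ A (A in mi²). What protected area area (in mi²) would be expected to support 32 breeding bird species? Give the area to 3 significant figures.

364 mi²

32 = 9.84 × A^0.2  ⇒  A^0.2 = 32/9.84 = 3.252
ln A = ln(3.252) / 0.2 = 1.1793 / 0.2 = 5.8963
A = e^5.8963 ≈ 363.7 mi²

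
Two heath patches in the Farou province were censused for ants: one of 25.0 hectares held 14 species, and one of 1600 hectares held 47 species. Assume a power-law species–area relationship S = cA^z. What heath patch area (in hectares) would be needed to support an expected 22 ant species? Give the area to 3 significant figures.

118 hectares

z = ln(47/14) / ln(1600/25) = 1.2111 / 4.1589 = 0.2912
c = 14 / 25^0.2912 = 14 / 2.553 = 5.483
A = (22/5.483)^(1/0.2912) ⇒ ln A = ln(4.012)/0.2912 = 4.7710
A = e^4.7710 ≈ 118 hectares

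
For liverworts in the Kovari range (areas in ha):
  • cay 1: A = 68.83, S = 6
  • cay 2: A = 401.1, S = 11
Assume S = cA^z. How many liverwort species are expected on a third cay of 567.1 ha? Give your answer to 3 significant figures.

12.4

z = ln(11/6) / ln(401.1/68.83) = 0.6061 / 1.7626 = 0.3439
c = 6 / 68.83^0.3439 = 6 / 4.285 = 1.4
S₃ = 1.4 × 567.1^0.3439 = 1.4 × 8.85 ≈ 12.39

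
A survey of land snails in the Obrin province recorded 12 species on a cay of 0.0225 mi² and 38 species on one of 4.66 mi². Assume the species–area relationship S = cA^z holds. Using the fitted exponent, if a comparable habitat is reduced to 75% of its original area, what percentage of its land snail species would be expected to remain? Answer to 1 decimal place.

94.0%

z = ln(38/12) / ln(4.66/0.0225) = 1.1527 / 5.3333 = 0.2161
S_new/S_old = (A_new/A_old)^z = 0.75^0.2161 = exp(0.2161 × -0.2877) = 0.9397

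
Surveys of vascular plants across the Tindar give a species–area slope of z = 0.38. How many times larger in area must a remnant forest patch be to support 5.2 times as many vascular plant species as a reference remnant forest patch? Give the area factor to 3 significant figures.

(A₂/A₁)^0.38 = 5.2, so A₂/A₁ = 5.2^(1/0.38) = 5.2^2.632
ln(A₂/A₁) = ln 5.2 / 0.38 = 1.6487 / 0.38 = 4.3386
A₂/A₁ = e^4.3386 ≈ 76.6

76.6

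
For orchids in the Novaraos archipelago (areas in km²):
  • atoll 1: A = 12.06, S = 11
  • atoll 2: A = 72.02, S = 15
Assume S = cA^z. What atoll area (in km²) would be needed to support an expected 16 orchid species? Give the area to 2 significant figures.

100 km²

z = ln(15/11) / ln(72.02/12.06) = 0.3102 / 1.7870 = 0.1736
c = 11 / 12.06^0.1736 = 11 / 1.541 = 7.14
A = (16/7.14)^(1/0.1736) ⇒ ln A = ln(2.241)/0.1736 = 4.6488
A = e^4.6488 ≈ 104.5 km²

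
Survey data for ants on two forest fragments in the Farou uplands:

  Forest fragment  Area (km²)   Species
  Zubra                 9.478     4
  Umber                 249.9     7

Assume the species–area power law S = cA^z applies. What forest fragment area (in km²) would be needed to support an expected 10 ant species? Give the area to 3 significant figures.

z = ln(7/4) / ln(249.9/9.478) = 0.5596 / 3.2721 = 0.1710
c = 4 / 9.478^0.1710 = 4 / 1.469 = 2.723
A = (10/2.723)^(1/0.1710) ⇒ ln A = ln(3.673)/0.1710 = 7.6065
A = e^7.6065 ≈ 2011 km²

2010 km²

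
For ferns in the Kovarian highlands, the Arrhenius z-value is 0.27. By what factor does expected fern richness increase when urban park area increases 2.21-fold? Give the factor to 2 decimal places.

1.24

S₂/S₁ = (A₂/A₁)^z = 2.21^0.27
ln(S₂/S₁) = 0.27 × ln 2.21 = 0.27 × 0.7930 = 0.2141
S₂/S₁ = e^0.2141 ≈ 1.239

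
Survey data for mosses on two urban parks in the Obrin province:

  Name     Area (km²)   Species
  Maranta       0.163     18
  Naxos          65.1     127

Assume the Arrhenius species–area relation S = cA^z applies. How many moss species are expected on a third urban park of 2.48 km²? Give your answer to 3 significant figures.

z = ln(127/18) / ln(65.1/0.163) = 1.9538 / 5.9899 = 0.3262
c = 18 / 0.163^0.3262 = 18 / 0.5534 = 32.53
S₃ = 32.53 × 2.48^0.3262 = 32.53 × 1.345 ≈ 43.74

43.7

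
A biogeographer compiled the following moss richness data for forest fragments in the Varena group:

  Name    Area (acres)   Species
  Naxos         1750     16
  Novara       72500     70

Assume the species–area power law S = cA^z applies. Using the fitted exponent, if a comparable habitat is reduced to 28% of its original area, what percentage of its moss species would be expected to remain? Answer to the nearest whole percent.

z = ln(70/16) / ln(72500/1750) = 1.4759 / 3.7240 = 0.3963
S_new/S_old = (A_new/A_old)^z = 0.28^0.3963 = exp(0.3963 × -1.2730) = 0.6038

60%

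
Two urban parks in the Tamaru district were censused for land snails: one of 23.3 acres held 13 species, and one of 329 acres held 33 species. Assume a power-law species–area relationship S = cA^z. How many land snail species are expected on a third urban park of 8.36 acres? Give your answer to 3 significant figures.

9.06

z = ln(33/13) / ln(329/23.3) = 0.9316 / 2.6476 = 0.3518
c = 13 / 23.3^0.3518 = 13 / 3.028 = 4.294
S₃ = 4.294 × 8.36^0.3518 = 4.294 × 2.111 ≈ 9.064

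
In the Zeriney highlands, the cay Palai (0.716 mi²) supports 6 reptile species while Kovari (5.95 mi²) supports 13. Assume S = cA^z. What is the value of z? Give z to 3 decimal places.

0.365

Taking logs: ln S = ln c + z ln A, so z = (ln S₂ − ln S₁)/(ln A₂ − ln A₁).
z = ln(13/6) / ln(5.95/0.716) = ln(2.167) / ln(8.31) = 0.7732 / 2.1175 = 0.3651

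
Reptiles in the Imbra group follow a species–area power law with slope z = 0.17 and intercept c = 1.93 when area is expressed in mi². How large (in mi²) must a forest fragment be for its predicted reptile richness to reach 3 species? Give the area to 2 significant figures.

3 = 1.93 × A^0.17  ⇒  A^0.17 = 3/1.93 = 1.554
ln A = ln(1.554) / 0.17 = 0.4411 / 0.17 = 2.5947
A = e^2.5947 ≈ 13.39 mi²

13 mi²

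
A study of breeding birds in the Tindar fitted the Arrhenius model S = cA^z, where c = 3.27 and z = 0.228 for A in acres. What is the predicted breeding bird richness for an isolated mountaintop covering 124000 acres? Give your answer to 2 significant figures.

S = 3.27 × 124000^0.228
ln S = ln 3.27 + 0.228 × ln 124000 = 1.1848 + 0.228 × 11.7280 = 3.8588
S = e^3.8588 ≈ 47.41

47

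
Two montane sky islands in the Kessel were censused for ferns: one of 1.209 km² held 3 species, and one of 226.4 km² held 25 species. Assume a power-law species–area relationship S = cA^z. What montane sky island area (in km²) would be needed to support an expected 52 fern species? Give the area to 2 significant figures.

1400 km²

z = ln(25/3) / ln(226.4/1.209) = 2.1203 / 5.2325 = 0.4052
c = 3 / 1.209^0.4052 = 3 / 1.08 = 2.778
A = (52/2.778)^(1/0.4052) ⇒ ln A = ln(18.72)/0.4052 = 7.2297
A = e^7.2297 ≈ 1380 km²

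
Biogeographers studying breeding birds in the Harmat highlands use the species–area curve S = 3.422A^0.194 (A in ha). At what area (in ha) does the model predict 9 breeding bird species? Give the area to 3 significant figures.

146 ha

9 = 3.422 × A^0.194  ⇒  A^0.194 = 9/3.422 = 2.63
ln A = ln(2.63) / 0.194 = 0.9670 / 0.194 = 4.9845
A = e^4.9845 ≈ 146.1 ha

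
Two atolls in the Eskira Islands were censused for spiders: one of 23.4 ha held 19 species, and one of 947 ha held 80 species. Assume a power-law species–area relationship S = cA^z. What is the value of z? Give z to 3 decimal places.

0.388

Taking logs: ln S = ln c + z ln A, so z = (ln S₂ − ln S₁)/(ln A₂ − ln A₁).
z = ln(80/19) / ln(947/23.4) = ln(4.211) / ln(40.47) = 1.4376 / 3.7006 = 0.3885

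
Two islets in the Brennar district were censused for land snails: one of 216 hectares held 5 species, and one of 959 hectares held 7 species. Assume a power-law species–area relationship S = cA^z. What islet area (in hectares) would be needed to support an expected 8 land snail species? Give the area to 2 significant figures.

z = ln(7/5) / ln(959/216) = 0.3365 / 1.4906 = 0.2257
c = 5 / 216^0.2257 = 5 / 3.365 = 1.486
A = (8/1.486)^(1/0.2257) ⇒ ln A = ln(5.384)/0.2257 = 7.4575
A = e^7.4575 ≈ 1733 hectares

1700 hectares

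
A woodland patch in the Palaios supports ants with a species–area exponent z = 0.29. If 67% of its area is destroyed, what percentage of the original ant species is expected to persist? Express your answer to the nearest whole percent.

73%

S_new/S_old = (A_new/A_old)^z = 0.33^0.29
= exp(0.29 × ln 0.33) = exp(0.29 × -1.1087) = exp(-0.3215) ≈ 0.7251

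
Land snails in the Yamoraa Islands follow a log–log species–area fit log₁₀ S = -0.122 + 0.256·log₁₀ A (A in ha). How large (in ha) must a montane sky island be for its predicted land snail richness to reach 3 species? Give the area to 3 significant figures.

3 = 0.7551 × A^0.256  ⇒  A^0.256 = 3/0.7551 = 3.973
ln A = ln(3.973) / 0.256 = 1.3795 / 0.256 = 5.3888
A = e^5.3888 ≈ 218.9 ha

219 ha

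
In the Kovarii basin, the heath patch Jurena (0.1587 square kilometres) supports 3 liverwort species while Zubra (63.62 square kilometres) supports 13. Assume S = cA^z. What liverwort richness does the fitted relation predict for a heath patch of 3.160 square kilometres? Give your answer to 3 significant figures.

z = ln(13/3) / ln(63.62/0.1587) = 1.4663 / 5.9937 = 0.2446
c = 3 / 0.1587^0.2446 = 3 / 0.6374 = 4.707
S₃ = 4.707 × 3.16^0.2446 = 4.707 × 1.325 ≈ 6.237

6.24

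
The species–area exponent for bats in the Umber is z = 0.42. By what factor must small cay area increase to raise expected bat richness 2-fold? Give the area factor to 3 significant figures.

(A₂/A₁)^0.42 = 2, so A₂/A₁ = 2^(1/0.42) = 2^2.381
ln(A₂/A₁) = ln 2 / 0.42 = 0.6931 / 0.42 = 1.6504
A₂/A₁ = e^1.6504 ≈ 5.209

5.21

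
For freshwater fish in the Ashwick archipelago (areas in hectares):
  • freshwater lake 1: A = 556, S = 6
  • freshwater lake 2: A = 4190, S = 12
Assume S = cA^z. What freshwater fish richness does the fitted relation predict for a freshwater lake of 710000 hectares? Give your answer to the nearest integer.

70

z = ln(12/6) / ln(4190/556) = 0.6931 / 2.0197 = 0.3432
c = 6 / 556^0.3432 = 6 / 8.752 = 0.6856
S₃ = 0.6856 × 710000^0.3432 = 0.6856 × 101.9 ≈ 69.85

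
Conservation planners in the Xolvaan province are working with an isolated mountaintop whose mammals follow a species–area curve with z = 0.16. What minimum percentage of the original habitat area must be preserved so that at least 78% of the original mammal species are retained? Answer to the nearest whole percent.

21%

Need (A_new/A_old)^0.16 = 0.78, so A_new/A_old = 0.78^(1/0.16) = 0.78^6.25
ln(A_new/A_old) = ln 0.78 / 0.16 = -0.2485 / 0.16 = -1.5529
A_new/A_old = e^-1.5529 ≈ 0.2116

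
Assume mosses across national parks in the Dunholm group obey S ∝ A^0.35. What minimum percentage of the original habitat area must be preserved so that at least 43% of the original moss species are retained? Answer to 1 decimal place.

9.0%

Need (A_new/A_old)^0.35 = 0.43, so A_new/A_old = 0.43^(1/0.35) = 0.43^2.857
ln(A_new/A_old) = ln 0.43 / 0.35 = -0.8440 / 0.35 = -2.4113
A_new/A_old = e^-2.4113 ≈ 0.08969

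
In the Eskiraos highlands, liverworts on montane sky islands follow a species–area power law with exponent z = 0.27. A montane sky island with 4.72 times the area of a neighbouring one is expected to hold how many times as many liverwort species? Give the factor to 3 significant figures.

1.52

S₂/S₁ = (A₂/A₁)^z = 4.72^0.27
ln(S₂/S₁) = 0.27 × ln 4.72 = 0.27 × 1.5518 = 0.4190
S₂/S₁ = e^0.4190 ≈ 1.52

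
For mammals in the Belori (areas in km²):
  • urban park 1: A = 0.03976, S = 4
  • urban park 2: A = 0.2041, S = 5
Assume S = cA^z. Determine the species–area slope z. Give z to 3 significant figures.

0.136

Taking logs: ln S = ln c + z ln A, so z = (ln S₂ − ln S₁)/(ln A₂ − ln A₁).
z = ln(5/4) / ln(0.2041/0.03976) = ln(1.25) / ln(5.133) = 0.2231 / 1.6357 = 0.1364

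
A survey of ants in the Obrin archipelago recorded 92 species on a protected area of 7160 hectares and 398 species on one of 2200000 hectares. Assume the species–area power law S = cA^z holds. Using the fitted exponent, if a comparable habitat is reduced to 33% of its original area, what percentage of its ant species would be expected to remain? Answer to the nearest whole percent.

z = ln(398/92) / ln(2200000/7160) = 1.4647 / 5.7277 = 0.2557
S_new/S_old = (A_new/A_old)^z = 0.33^0.2557 = exp(0.2557 × -1.1087) = 0.7531

75%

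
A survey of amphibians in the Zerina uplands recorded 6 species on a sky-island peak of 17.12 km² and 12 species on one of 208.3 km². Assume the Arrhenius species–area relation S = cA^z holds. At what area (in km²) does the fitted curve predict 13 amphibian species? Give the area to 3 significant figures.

278 km²

z = ln(12/6) / ln(208.3/17.12) = 0.6931 / 2.4987 = 0.2774
c = 6 / 17.12^0.2774 = 6 / 2.199 = 2.729
A = (13/2.729)^(1/0.2774) ⇒ ln A = ln(4.764)/0.2774 = 5.6275
A = e^5.6275 ≈ 278 km²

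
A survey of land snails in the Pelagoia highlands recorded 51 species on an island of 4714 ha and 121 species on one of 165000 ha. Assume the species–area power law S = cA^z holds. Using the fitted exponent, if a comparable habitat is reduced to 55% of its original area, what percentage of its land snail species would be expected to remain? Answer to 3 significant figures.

z = ln(121/51) / ln(165000/4714) = 0.8640 / 3.5554 = 0.2430
S_new/S_old = (A_new/A_old)^z = 0.55^0.2430 = exp(0.2430 × -0.5978) = 0.8648

86.5%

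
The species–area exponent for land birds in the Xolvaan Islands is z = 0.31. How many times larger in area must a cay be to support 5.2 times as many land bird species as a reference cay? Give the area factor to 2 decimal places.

(A₂/A₁)^0.31 = 5.2, so A₂/A₁ = 5.2^(1/0.31) = 5.2^3.226
ln(A₂/A₁) = ln 5.2 / 0.31 = 1.6487 / 0.31 = 5.3183
A₂/A₁ = e^5.3183 ≈ 204

204.03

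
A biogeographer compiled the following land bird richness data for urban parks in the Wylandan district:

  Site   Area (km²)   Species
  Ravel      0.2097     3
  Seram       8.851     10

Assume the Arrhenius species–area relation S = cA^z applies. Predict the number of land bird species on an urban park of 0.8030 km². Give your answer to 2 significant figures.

4.6

z = ln(10/3) / ln(8.851/0.2097) = 1.2040 / 3.7426 = 0.3217
c = 3 / 0.2097^0.3217 = 3 / 0.605 = 4.959
S₃ = 4.959 × 0.803^0.3217 = 4.959 × 0.9319 ≈ 4.621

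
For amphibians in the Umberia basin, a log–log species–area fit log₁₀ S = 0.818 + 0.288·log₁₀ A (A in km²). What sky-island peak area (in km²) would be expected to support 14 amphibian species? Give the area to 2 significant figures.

14 = 6.577 × A^0.288  ⇒  A^0.288 = 14/6.577 = 2.129
ln A = ln(2.129) / 0.288 = 0.7555 / 0.288 = 2.6234
A = e^2.6234 ≈ 13.78 km²

14 km²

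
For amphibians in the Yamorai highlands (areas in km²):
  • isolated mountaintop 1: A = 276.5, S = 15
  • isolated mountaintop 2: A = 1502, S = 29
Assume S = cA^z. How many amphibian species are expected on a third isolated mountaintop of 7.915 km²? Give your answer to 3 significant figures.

z = ln(29/15) / ln(1502/276.5) = 0.6592 / 1.6923 = 0.3895
c = 15 / 276.5^0.3895 = 15 / 8.936 = 1.679
S₃ = 1.679 × 7.915^0.3895 = 1.679 × 2.239 ≈ 3.758

3.76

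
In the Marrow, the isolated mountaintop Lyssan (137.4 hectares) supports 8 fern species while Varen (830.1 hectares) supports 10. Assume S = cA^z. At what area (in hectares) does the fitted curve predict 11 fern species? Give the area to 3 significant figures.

z = ln(10/8) / ln(830.1/137.4) = 0.2231 / 1.7986 = 0.1241
c = 8 / 137.4^0.1241 = 8 / 1.842 = 4.344
A = (11/4.344)^(1/0.1241) ⇒ ln A = ln(2.532)/0.1241 = 7.4898
A = e^7.4898 ≈ 1790 hectares

1790 hectares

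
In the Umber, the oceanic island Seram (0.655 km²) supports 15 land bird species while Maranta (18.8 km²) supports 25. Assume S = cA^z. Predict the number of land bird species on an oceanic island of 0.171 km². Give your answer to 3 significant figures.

z = ln(25/15) / ln(18.8/0.655) = 0.5108 / 3.3570 = 0.1522
c = 15 / 0.655^0.1522 = 15 / 0.9376 = 16
S₃ = 16 × 0.171^0.1522 = 16 × 0.7643 ≈ 12.23

12.2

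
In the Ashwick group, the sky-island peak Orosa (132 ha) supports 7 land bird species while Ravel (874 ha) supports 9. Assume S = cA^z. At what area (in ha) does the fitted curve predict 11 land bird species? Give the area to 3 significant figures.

z = ln(9/7) / ln(874/132) = 0.2513 / 1.8903 = 0.1330
c = 7 / 132^0.1330 = 7 / 1.914 = 3.657
A = (11/3.657)^(1/0.1330) ⇒ ln A = ln(3.008)/0.1330 = 8.2824
A = e^8.2824 ≈ 3954 ha

3950 ha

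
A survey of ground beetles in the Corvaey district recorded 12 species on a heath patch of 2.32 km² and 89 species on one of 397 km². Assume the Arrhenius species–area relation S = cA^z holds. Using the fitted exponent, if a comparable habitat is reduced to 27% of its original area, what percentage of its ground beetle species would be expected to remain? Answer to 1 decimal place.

z = ln(89/12) / ln(397/2.32) = 2.0037 / 5.1424 = 0.3897
S_new/S_old = (A_new/A_old)^z = 0.27^0.3897 = exp(0.3897 × -1.3093) = 0.6004

60.0%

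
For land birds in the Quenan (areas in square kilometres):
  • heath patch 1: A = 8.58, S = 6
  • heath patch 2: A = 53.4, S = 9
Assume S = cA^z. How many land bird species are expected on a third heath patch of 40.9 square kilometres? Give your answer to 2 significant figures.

z = ln(9/6) / ln(53.4/8.58) = 0.4055 / 1.8284 = 0.2218
c = 6 / 8.58^0.2218 = 6 / 1.611 = 3.725
S₃ = 3.725 × 40.9^0.2218 = 3.725 × 2.277 ≈ 8.483

8.5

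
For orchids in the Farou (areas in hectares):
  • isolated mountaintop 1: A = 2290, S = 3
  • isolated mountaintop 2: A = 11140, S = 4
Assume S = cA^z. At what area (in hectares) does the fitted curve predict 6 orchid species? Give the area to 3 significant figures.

z = ln(4/3) / ln(11140/2290) = 0.2877 / 1.5820 = 0.1818
c = 3 / 2290^0.1818 = 3 / 4.083 = 0.7348
A = (6/0.7348)^(1/0.1818) ⇒ ln A = ln(8.166)/0.1818 = 11.5480
A = e^11.5480 ≈ 103568 hectares

104000 hectares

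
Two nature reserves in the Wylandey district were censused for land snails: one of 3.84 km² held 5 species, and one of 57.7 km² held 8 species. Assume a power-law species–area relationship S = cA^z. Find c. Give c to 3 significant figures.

3.96

z = ln(S₂/S₁) / ln(A₂/A₁) = ln(8/5) / ln(57.7/3.84) = 0.4700 / 2.7098 = 0.1734
c = S₁ / A₁^z = 5 / 3.84^0.1734 = 5 / 1.263 = 3.959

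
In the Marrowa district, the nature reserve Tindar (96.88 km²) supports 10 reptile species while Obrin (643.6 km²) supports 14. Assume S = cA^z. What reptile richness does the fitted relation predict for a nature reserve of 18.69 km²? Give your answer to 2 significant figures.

7.5

z = ln(14/10) / ln(643.6/96.88) = 0.3365 / 1.8936 = 0.1777
c = 10 / 96.88^0.1777 = 10 / 2.254 = 4.437
S₃ = 4.437 × 18.69^0.1777 = 4.437 × 1.682 ≈ 7.465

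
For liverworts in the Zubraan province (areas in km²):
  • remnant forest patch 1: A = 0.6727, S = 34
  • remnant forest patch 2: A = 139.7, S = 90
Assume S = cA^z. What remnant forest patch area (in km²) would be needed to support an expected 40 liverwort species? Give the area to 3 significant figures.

1.64 km²

z = ln(90/34) / ln(139.7/0.6727) = 0.9734 / 5.3360 = 0.1824
c = 34 / 0.6727^0.1824 = 34 / 0.9302 = 36.55
A = (40/36.55)^(1/0.1824) ⇒ ln A = ln(1.094)/0.1824 = 0.4944
A = e^0.4944 ≈ 1.639 km²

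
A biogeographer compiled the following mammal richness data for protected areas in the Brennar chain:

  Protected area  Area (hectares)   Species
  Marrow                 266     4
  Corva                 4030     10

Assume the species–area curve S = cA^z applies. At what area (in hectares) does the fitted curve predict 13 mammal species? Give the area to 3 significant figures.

8780 hectares

z = ln(10/4) / ln(4030/266) = 0.9163 / 2.7180 = 0.3371
c = 4 / 266^0.3371 = 4 / 6.569 = 0.609
A = (13/0.609)^(1/0.3371) ⇒ ln A = ln(21.35)/0.3371 = 9.0798
A = e^9.0798 ≈ 8776 hectares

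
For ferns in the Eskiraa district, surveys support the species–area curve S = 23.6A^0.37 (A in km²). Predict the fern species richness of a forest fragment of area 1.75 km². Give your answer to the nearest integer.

29 species

S = 23.6 × 1.75^0.37 = 23.6 × 1.23 ≈ 29.03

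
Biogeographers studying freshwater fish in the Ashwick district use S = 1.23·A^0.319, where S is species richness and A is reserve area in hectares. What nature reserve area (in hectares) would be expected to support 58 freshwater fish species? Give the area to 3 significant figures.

58 = 1.23 × A^0.319  ⇒  A^0.319 = 58/1.23 = 47.15
ln A = ln(47.15) / 0.319 = 3.8534 / 0.319 = 12.0797
A = e^12.0797 ≈ 176260 hectares

176000 hectares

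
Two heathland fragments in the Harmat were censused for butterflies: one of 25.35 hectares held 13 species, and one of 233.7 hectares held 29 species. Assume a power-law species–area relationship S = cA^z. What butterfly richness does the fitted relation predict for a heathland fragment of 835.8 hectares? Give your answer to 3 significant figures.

46.0

z = ln(29/13) / ln(233.7/25.35) = 0.8023 / 2.2213 = 0.3612
c = 13 / 25.35^0.3612 = 13 / 3.215 = 4.044
S₃ = 4.044 × 835.8^0.3612 = 4.044 × 11.36 ≈ 45.95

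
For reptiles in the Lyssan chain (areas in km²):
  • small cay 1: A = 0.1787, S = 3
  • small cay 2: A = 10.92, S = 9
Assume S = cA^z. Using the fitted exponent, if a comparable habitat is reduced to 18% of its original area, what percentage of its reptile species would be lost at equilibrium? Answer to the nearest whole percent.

z = ln(9/3) / ln(10.92/0.1787) = 1.0986 / 4.1126 = 0.2671
S_new/S_old = (A_new/A_old)^z = 0.18^0.2671 = exp(0.2671 × -1.7148) = 0.6325
Fraction lost = 1 − 0.6325 = 0.3675

37%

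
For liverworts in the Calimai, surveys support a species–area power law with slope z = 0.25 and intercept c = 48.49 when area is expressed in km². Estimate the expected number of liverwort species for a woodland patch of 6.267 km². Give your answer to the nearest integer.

77 species

S = 48.49 × 6.267^0.25 = 48.49 × 1.582 ≈ 76.72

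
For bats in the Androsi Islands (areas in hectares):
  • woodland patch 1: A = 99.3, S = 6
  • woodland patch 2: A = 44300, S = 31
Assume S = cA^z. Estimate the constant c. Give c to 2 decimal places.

1.74

z = ln(S₂/S₁) / ln(A₂/A₁) = ln(31/6) / ln(44300/99.3) = 1.6422 / 6.1006 = 0.2692
c = S₁ / A₁^z = 6 / 99.3^0.2692 = 6 / 3.448 = 1.74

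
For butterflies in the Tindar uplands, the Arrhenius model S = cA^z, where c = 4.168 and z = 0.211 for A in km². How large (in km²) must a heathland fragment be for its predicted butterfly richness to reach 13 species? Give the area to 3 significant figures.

13 = 4.168 × A^0.211  ⇒  A^0.211 = 13/4.168 = 3.119
ln A = ln(3.119) / 0.211 = 1.1375 / 0.211 = 5.3911
A = e^5.3911 ≈ 219.4 km²

219 km²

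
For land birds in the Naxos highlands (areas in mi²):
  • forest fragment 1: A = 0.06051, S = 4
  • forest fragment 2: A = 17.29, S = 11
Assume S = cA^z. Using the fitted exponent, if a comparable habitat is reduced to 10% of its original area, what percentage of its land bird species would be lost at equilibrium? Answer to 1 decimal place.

z = ln(11/4) / ln(17.29/0.06051) = 1.0116 / 5.6551 = 0.1789
S_new/S_old = (A_new/A_old)^z = 0.1^0.1789 = exp(0.1789 × -2.3026) = 0.6624
Fraction lost = 1 − 0.6624 = 0.3376

33.8%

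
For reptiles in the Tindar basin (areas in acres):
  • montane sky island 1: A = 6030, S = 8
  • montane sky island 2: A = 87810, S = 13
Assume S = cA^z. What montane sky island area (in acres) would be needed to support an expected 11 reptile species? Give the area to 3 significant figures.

34900 acres

z = ln(13/8) / ln(87810/6030) = 0.4855 / 2.6784 = 0.1813
c = 8 / 6030^0.1813 = 8 / 4.844 = 1.651
A = (11/1.651)^(1/0.1813) ⇒ ln A = ln(6.661)/0.1813 = 10.4613
A = e^10.4613 ≈ 34938 acres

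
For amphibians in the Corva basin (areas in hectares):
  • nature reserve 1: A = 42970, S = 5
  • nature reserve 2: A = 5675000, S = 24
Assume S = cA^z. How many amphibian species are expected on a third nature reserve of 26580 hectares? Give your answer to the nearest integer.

z = ln(24/5) / ln(5675000/42970) = 1.5686 / 4.8833 = 0.3212
c = 5 / 42970^0.3212 = 5 / 30.78 = 0.1624
S₃ = 0.1624 × 26580^0.3212 = 0.1624 × 26.38 ≈ 4.285

4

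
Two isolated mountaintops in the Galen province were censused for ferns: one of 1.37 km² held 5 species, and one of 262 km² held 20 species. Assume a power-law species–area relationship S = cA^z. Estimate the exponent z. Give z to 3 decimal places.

0.264

Taking logs: ln S = ln c + z ln A, so z = (ln S₂ − ln S₁)/(ln A₂ − ln A₁).
z = ln(20/5) / ln(262/1.37) = ln(4) / ln(191.2) = 1.3863 / 5.2535 = 0.2639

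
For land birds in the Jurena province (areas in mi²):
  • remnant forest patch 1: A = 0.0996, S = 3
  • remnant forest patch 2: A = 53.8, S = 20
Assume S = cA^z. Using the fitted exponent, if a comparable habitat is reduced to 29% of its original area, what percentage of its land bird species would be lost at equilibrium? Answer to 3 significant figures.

z = ln(20/3) / ln(53.8/0.0996) = 1.8971 / 6.2919 = 0.3015
S_new/S_old = (A_new/A_old)^z = 0.29^0.3015 = exp(0.3015 × -1.2379) = 0.6885
Fraction lost = 1 − 0.6885 = 0.3115

31.2%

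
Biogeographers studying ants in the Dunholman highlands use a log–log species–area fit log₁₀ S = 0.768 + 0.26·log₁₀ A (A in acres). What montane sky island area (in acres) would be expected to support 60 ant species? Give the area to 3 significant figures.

60 = 5.861 × A^0.26  ⇒  A^0.26 = 60/5.861 = 10.24
ln A = ln(10.24) / 0.26 = 2.3260 / 0.26 = 8.9460
A = e^8.9460 ≈ 7677 acres

7680 acres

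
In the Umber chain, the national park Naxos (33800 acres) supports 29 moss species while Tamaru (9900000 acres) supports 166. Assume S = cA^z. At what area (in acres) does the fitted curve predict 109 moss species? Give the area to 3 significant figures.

z = ln(166/29) / ln(9900000/33800) = 1.7447 / 5.6798 = 0.3072
c = 29 / 33800^0.3072 = 29 / 24.61 = 1.178
A = (109/1.178)^(1/0.3072) ⇒ ln A = ln(92.51)/0.3072 = 14.7387
A = e^14.7387 ≈ 2517195 acres

2520000 acres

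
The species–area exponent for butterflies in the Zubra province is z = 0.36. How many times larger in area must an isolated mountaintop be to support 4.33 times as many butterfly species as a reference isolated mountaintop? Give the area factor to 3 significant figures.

58.6

(A₂/A₁)^0.36 = 4.33, so A₂/A₁ = 4.33^(1/0.36) = 4.33^2.778
ln(A₂/A₁) = ln 4.33 / 0.36 = 1.4656 / 0.36 = 4.0710
A₂/A₁ = e^4.0710 ≈ 58.62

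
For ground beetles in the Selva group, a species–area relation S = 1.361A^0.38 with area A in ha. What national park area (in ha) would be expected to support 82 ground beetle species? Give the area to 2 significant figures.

48000 ha

82 = 1.361 × A^0.38  ⇒  A^0.38 = 82/1.361 = 60.25
ln A = ln(60.25) / 0.38 = 4.0985 / 0.38 = 10.7855
A = e^10.7855 ≈ 48316 ha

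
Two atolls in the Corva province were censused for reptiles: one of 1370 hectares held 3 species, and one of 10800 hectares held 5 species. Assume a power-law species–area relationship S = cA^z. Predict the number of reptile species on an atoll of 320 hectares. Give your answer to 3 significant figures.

z = ln(5/3) / ln(10800/1370) = 0.5108 / 2.0647 = 0.2474
c = 3 / 1370^0.2474 = 3 / 5.971 = 0.5024
S₃ = 0.5024 × 320^0.2474 = 0.5024 × 4.167 ≈ 2.093

2.09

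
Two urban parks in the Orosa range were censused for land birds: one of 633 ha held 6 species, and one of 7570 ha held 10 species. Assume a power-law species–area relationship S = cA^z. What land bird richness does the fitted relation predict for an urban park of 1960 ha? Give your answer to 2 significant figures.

7.6

z = ln(10/6) / ln(7570/633) = 0.5108 / 2.4815 = 0.2059
c = 6 / 633^0.2059 = 6 / 3.773 = 1.59
S₃ = 1.59 × 1960^0.2059 = 1.59 × 4.761 ≈ 7.572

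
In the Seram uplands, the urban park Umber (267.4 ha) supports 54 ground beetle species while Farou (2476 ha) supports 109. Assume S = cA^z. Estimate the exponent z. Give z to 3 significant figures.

Taking logs: ln S = ln c + z ln A, so z = (ln S₂ − ln S₁)/(ln A₂ − ln A₁).
z = ln(109/54) / ln(2476/267.4) = ln(2.019) / ln(9.26) = 0.7024 / 2.2257 = 0.3156

0.316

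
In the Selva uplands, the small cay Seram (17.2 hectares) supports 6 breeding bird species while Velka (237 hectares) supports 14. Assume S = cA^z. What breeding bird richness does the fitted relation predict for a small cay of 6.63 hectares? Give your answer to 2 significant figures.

4.4

z = ln(14/6) / ln(237/17.2) = 0.8473 / 2.6232 = 0.3230
c = 6 / 17.2^0.3230 = 6 / 2.507 = 2.394
S₃ = 2.394 × 6.63^0.3230 = 2.394 × 1.842 ≈ 4.41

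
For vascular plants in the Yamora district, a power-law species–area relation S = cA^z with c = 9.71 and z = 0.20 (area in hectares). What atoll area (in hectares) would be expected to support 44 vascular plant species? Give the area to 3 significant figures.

1910 hectares

44 = 9.71 × A^0.2  ⇒  A^0.2 = 44/9.71 = 4.531
ln A = ln(4.531) / 0.2 = 1.5110 / 0.2 = 7.5552
A = e^7.5552 ≈ 1911 hectares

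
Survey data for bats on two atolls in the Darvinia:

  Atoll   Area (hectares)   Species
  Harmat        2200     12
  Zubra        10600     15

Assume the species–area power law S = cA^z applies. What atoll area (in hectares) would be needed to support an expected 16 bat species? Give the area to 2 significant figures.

z = ln(15/12) / ln(10600/2200) = 0.2231 / 1.5724 = 0.1419
c = 12 / 2200^0.1419 = 12 / 2.981 = 4.026
A = (16/4.026)^(1/0.1419) ⇒ ln A = ln(3.974)/0.1419 = 9.7234
A = e^9.7234 ≈ 16704 hectares

17000 hectares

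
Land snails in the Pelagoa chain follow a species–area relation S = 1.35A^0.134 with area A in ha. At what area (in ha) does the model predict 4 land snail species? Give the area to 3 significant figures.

3310 ha

4 = 1.35 × A^0.134  ⇒  A^0.134 = 4/1.35 = 2.963
ln A = ln(2.963) / 0.134 = 1.0862 / 0.134 = 8.1059
A = e^8.1059 ≈ 3314 ha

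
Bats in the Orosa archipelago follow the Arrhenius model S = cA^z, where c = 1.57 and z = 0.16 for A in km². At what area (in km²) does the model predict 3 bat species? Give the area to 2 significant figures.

57 km²

3 = 1.57 × A^0.16  ⇒  A^0.16 = 3/1.57 = 1.911
ln A = ln(1.911) / 0.16 = 0.6475 / 0.16 = 4.0471
A = e^4.0471 ≈ 57.23 km²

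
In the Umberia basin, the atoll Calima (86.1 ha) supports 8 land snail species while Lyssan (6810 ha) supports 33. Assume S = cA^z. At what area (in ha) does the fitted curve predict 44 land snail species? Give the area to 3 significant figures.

16500 ha

z = ln(33/8) / ln(6810/86.1) = 1.4171 / 4.3706 = 0.3242
c = 8 / 86.1^0.3242 = 8 / 4.24 = 1.887
A = (44/1.887)^(1/0.3242) ⇒ ln A = ln(23.32)/0.3242 = 9.7134
A = e^9.7134 ≈ 16538 ha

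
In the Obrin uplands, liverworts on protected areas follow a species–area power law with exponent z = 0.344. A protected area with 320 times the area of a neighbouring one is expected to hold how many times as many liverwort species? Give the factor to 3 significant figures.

S₂/S₁ = (A₂/A₁)^z = 320^0.344
ln(S₂/S₁) = 0.344 × ln 320 = 0.344 × 5.7683 = 1.9843
S₂/S₁ = e^1.9843 ≈ 7.274

7.27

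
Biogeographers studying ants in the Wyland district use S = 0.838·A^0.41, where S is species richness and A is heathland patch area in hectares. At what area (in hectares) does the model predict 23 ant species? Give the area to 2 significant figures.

23 = 0.838 × A^0.41  ⇒  A^0.41 = 23/0.838 = 27.45
ln A = ln(27.45) / 0.41 = 3.3122 / 0.41 = 8.0786
A = e^8.0786 ≈ 3225 hectares

3200 hectares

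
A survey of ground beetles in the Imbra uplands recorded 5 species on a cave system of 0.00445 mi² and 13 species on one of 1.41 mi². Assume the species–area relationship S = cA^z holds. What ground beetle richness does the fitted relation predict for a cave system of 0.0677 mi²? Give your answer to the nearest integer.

8

z = ln(13/5) / ln(1.41/0.00445) = 0.9555 / 5.7584 = 0.1659
c = 5 / 0.00445^0.1659 = 5 / 0.4072 = 12.28
S₃ = 12.28 × 0.0677^0.1659 = 12.28 × 0.6397 ≈ 7.855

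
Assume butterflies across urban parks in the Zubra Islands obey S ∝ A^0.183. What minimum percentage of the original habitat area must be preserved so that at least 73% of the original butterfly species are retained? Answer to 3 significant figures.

Need (A_new/A_old)^0.183 = 0.73, so A_new/A_old = 0.73^(1/0.183) = 0.73^5.464
ln(A_new/A_old) = ln 0.73 / 0.183 = -0.3147 / 0.183 = -1.7197
A_new/A_old = e^-1.7197 ≈ 0.1791

17.9%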